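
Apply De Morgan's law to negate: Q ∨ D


De Morgan's law: ¬(P ∨ Q) ≡ ¬P ∧ ¬Q
¬(Q ∨ D) = ¬Q ∧ ¬D

¬Q ∧ ¬D


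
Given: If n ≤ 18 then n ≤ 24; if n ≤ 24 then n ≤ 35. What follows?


Hypothetical syllogism: P → Q, Q → R ⊢ P → R
Premise 1: n ≤ 18 → n ≤ 24
Premise 2: n ≤ 24 → n ≤ 35
Chain the implications: the middle term (n ≤ 24) links the two.
Conclusion: If n ≤ 18, then n ≤ 35.

If n ≤ 18, then n ≤ 35.


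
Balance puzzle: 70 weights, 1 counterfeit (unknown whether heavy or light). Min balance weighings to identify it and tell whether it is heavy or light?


Let n = 70. 140 possibilities (n weights × lighter/heavier); each weighing has 3 outcomes.
Bound for k weighings: say the first weighing puts j weights on each pan. If it tips, the 2j weighed weights remain suspects (each with a known direction) and k-1 weighings give 3^(k-1) outcomes; 3^(k-1) is odd, so 2j ≤ 3^(k-1) - 1. If it balances, the n - 2j unweighed weights remain with direction unknown: 2(n - 2j) ≤ 3^(k-1) - 1 by the same parity argument. Adding, n ≤ (3^(k-1) - 1) + (3^(k-1) - 1)/2 = (3^k - 3)/2, and the classical three-group strategy achieves this (3 weights in 2 weighings, 12 in 3, 39 in 4, 120 in 5).
So we need the smallest k with (3^k - 3)/2 ≥ 70.
k = 4: (3^4 - 3)/2 = 39 < 70 ✗
k = 5: (3^5 - 3)/2 = 120 ≥ 70 ✓

5


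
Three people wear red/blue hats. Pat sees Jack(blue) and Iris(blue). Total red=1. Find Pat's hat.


Total red = 1, seen red = 0
Own red = 1 - 0 = 1
Pat's hat is red.

red


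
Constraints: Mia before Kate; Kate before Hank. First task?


Constraints: Mia before Kate; Kate before Hank
The first task can have nothing scheduled before it, so it must never appear on the right of a 'before'.
Tasks appearing after some 'before': Kate, Hank.
The only task not in that list is Mia → it is first.

Mia


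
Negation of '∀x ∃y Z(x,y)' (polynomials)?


Original: ∀x ∃y Z(x,y)
Rule: ¬∀→∃, ¬∃→∀, negate predicate.
Negation: ∃x ∀y ¬Z(x,y)

∃x ∀y ¬Z(x,y)


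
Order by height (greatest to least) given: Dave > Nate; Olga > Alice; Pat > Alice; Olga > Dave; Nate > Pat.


Constraints: Dave > Nate; Olga > Alice; Pat > Alice; Olga > Dave; Nate > Pat
Method: at each step, the next-highest is the one remaining person who never appears on the smaller side of a constraint between remaining people.
  Step 1: remaining {Olga, Dave, Nate, Alice, Pat}; on the smaller side: {Dave, Nate, Alice, Pat} → Olga is next (Olga > Alice; Olga > Dave).
  Step 2: remaining {Dave, Nate, Alice, Pat}; on the smaller side: {Nate, Alice, Pat} → Dave is next (Dave > Nate).
  Step 3: remaining {Nate, Alice, Pat}; on the smaller side: {Alice, Pat} → Nate is next (Nate > Pat).
  Step 4: remaining {Alice, Pat}; on the smaller side: {Alice} → Pat is next (Pat > Alice).
  Step 5: only Alice remains → lowest.
Final ranking (highest to lowest):

Olga > Dave > Nate > Pat > Alice


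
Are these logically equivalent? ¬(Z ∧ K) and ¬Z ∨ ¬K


Expression 1: ¬(Z ∧ K)
Expression 2: ¬Z ∨ ¬K
Truth table (Z K | Expr1 Expr2):
  T T |   F     F
  T F |   T     T
  F T |   T     T
  F F |   T     T
All 4 rows agree, so the expressions are logically equivalent.

Yes


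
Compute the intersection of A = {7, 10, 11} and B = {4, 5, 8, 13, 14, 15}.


A = {7, 10, 11}
B = {4, 5, 8, 13, 14, 15}
Operation: intersection
Elements in both: none

∅


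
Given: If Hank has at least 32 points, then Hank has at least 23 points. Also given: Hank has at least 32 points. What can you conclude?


Modus ponens: P → Q, P ⊢ Q
P: Hank has at least 32 points
Q: Hank has at least 23 points
We have P → Q and P is true.
By modus ponens, Q must be true.

Hank has at least 23 points


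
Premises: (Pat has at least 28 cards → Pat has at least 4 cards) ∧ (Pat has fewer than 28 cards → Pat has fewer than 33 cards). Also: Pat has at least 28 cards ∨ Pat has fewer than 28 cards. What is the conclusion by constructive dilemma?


Constructive dilemma: (P → Q) ∧ (R → S), P ∨ R ⊢ Q ∨ S
Premise 1: Pat has at least 28 cards → Pat has at least 4 cards
Premise 2: Pat has fewer than 28 cards → Pat has fewer than 33 cards
Premise 3: Pat has at least 28 cards ∨ Pat has fewer than 28 cards
Case 1: Assuming Pat has at least 28 cards, then by Premise 1, Pat has at least 4 cards.
Case 2: Assuming Pat has fewer than 28 cards, then by Premise 2, Pat has fewer than 33 cards.
Since one of Pat has at least 28 cards or Pat has fewer than 28 cards must hold, we get Pat has at least 4 cards or Pat has fewer than 33 cards.

Pat has at least 4 cards or Pat has fewer than 33 cards.


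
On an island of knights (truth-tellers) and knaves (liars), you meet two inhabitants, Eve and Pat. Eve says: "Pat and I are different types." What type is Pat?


Eve says: "Pat and I are different types."
Case 1: Eve is a Knight (truth-teller)
  Statement is true → they ARE different → Pat is a Knave
Case 2: Eve is a Knave (liar)
  Statement is false → they are NOT different → Pat is a Knave
In both cases, Pat is a Knave.

Knave


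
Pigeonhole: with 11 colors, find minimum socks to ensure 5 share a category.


Pigeonhole: to guarantee k in one of n categories, need (k-1)×n + 1.
k = 5, n = 11
Minimum = (5-1) × 11 + 1 = 4 × 11 + 1

45


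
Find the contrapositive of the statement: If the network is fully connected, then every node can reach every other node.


Original: If the network is fully connected, then every node can reach every other node
Contrapositive: If ¬Q, then ¬P
Negate Q: not (every node can reach every other node)
Negate P: not (the network is fully connected)

If not (every node can reach every other node), then not (the network is fully connected).


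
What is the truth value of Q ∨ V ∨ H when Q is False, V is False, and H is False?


Q = False, V = False, H = False
Step 1: Q ∨ V = False OR False = False
Step 2: False ∨ H = False OR False = False
OR is true when at least one operand is true.

False


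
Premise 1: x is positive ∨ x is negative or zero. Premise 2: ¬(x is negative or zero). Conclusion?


Disjunctive syllogism: P ∨ Q, ¬P ⊢ Q
Disjunction: x is positive ∨ x is negative or zero
We know it is not the case that x is negative or zero.
By disjunctive syllogism, the other disjunct must be true.

x is positive


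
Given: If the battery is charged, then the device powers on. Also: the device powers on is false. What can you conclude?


Modus tollens: P → Q, ¬Q ⊢ ¬P
P: the battery is charged
Q: the device powers on
We have P → Q and Q is false.
By modus tollens, P must be false.

It is not the case that the battery is charged


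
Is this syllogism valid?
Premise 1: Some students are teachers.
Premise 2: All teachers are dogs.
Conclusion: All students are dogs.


Premise 1: Some students are teachers.
Premise 2: All teachers are dogs.
Conclusion: All students are dogs.
Fallacy: illicit minor. The minor term (students) is distributed in the conclusion ('All students ...') but undistributed in its premise ('Some students are teachers' doesn't cover all students).
Only 'Some students are dogs' follows, not 'All'.

Invalid


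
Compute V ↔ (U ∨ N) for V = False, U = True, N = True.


V = False, U = True, N = True
Step 1: U ∨ N = True OR True = True
Step 2: V ↔ (True): true when both sides have same truth value.
Result: False ↔ True = False

False


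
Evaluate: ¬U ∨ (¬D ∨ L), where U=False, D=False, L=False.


U = False, D = False, L = False
Expression: ¬U ∨ (¬D ∨ L)
Step 1: ¬D = NOT False = True
Step 2: ¬D ∨ L = True OR False = True
Step 3: ¬U = NOT False = True
Step 4: (True) ∨ (True) = True OR True = True

True


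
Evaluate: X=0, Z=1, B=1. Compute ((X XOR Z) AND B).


X XOR Z = 0^1 = 1
1 AND 1 = 1

1


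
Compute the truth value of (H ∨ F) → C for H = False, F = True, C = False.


H = False, F = True, C = False
Step 1: H ∨ F = False OR True = True
Step 2: (True) → C: false only when antecedent=True and C=False.
Result: False

False


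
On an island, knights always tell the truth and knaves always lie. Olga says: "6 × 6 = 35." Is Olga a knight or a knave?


Statement: "6 × 6 = 35."
Actual: 6 × 6 = 36
Claimed: 35
Statement is FALSE → Olga lies → Knave

Knave


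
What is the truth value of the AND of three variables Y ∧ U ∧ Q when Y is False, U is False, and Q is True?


Y = False, U = False, Q = True
Step 1: Y ∧ U = False AND False = False
Step 2: (False) ∧ Q = (False) AND True = False
AND is true only when ALL operands are true.

False


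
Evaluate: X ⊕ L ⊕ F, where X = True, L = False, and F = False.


X = True, L = False, F = False
Step 1: X ⊕ L = True XOR False = True
Step 2: True ⊕ F = True XOR False = True
XOR is true when an odd number of operands are true.

True


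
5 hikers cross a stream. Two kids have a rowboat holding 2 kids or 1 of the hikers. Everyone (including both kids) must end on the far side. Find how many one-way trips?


Per crossing of one of the hikers: kids→, one←, one of the hikers→, one← = 4 trips
5 × 4 = 20, + 1 final kids→ = 21
Minimum trips = 21

21


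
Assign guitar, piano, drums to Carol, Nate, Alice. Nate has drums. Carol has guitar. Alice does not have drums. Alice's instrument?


From clues:
  Nate → drums
  Carol → guitar
By elimination, Alice gets the remaining.

piano


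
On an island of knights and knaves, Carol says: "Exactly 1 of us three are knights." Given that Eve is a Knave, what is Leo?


Carol claims exactly 1 knights among Carol, Eve, Leo.
Given: Eve is a Knave.

Case 1: Carol is a Knight (tells truth)
  Then exactly 1 of the three are knights.
  Counting Carol, Eve: 1 knight(s) so far. Need 0 more → Leo = Knave.
Case 2: Carol is a Knave (lies)
  Then the count is NOT 1.
  If Leo = Knight, count = 1 = 1 → claim would be true, contradicts lie.
  If Leo = Knave, count = 0 ≠ 1 → lie confirmed ✓

Leo is a Knave.

Knave


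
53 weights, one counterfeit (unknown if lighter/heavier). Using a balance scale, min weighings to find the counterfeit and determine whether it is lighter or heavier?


Let n = 53. 106 possibilities (n weights × lighter/heavier); each weighing has 3 outcomes.
Bound for k weighings: say the first weighing puts j weights on each pan. If it tips, the 2j weighed weights remain suspects (each with a known direction) and k-1 weighings give 3^(k-1) outcomes; 3^(k-1) is odd, so 2j ≤ 3^(k-1) - 1. If it balances, the n - 2j unweighed weights remain with direction unknown: 2(n - 2j) ≤ 3^(k-1) - 1 by the same parity argument. Adding, n ≤ (3^(k-1) - 1) + (3^(k-1) - 1)/2 = (3^k - 3)/2, and the classical three-group strategy achieves this (3 weights in 2 weighings, 12 in 3, 39 in 4, 120 in 5).
So we need the smallest k with (3^k - 3)/2 ≥ 53.
k = 4: (3^4 - 3)/2 = 39 < 53 ✗
k = 5: (3^5 - 3)/2 = 120 ≥ 53 ✓

5


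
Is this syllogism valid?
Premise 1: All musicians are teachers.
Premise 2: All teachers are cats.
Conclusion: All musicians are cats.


Premise 1: All musicians are teachers.
Premise 2: All teachers are cats.
Conclusion: All musicians are cats.
Barbara syllogism (AAA-1): All A are B, All B are C → All A are C.
Middle term (teachers) distributed in premise 2.

Valid


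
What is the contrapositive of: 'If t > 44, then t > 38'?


Original: If t > 44, then t > 38
Contrapositive: If ¬Q, then ¬P
Negate Q: not (t > 38)
Negate P: not (t > 44)

If not (t > 38), then not (t > 44).


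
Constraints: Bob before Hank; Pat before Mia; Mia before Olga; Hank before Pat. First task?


Constraints: Bob before Hank; Pat before Mia; Mia before Olga; Hank before Pat
The first task can have nothing scheduled before it, so it must never appear on the right of a 'before'.
Tasks appearing after some 'before': Hank, Mia, Olga, Pat.
The only task not in that list is Bob → it is first.

Bob


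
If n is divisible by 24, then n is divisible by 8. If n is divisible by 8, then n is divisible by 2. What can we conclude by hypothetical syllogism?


Hypothetical syllogism: P → Q, Q → R ⊢ P → R
Premise 1: n is divisible by 24 → n is divisible by 8
Premise 2: n is divisible by 8 → n is divisible by 2
Chain the implications: the middle term (n is divisible by 8) links the two.
Conclusion: If n is divisible by 24, then n is divisible by 2.

If n is divisible by 24, then n is divisible by 2.


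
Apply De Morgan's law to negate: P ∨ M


De Morgan's law: ¬(P ∨ Q) ≡ ¬P ∧ ¬Q
¬(P ∨ M) = ¬P ∧ ¬M

¬P ∧ ¬M


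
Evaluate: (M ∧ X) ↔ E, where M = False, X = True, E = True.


M = False, X = True, E = True
Step 1: M ∧ X = False AND True = False
Step 2: (False) ↔ E: true when both sides have same truth value.
Result: False ↔ True = False

False


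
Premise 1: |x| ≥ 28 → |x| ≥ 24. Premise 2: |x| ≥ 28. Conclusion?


Modus ponens: P → Q, P ⊢ Q
P: |x| ≥ 28
Q: |x| ≥ 24
We have P → Q and P is true.
By modus ponens, Q must be true.

|x| ≥ 24


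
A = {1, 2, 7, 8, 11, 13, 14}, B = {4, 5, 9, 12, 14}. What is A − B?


A = {1, 2, 7, 8, 11, 13, 14}
B = {4, 5, 9, 12, 14}
Operation: difference A − B
In A but not B: 1, 2, 7, 8, 11, 13

{1, 2, 7, 8, 11, 13}


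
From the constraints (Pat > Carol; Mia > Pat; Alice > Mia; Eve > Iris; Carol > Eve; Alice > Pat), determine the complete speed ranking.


Constraints: Pat > Carol; Mia > Pat; Alice > Mia; Eve > Iris; Carol > Eve; Alice > Pat
Method: at each step, the next-highest is the one remaining person who never appears on the smaller side of a constraint between remaining people.
  Step 1: remaining {Pat, Alice, Carol, Iris, Eve, Mia}; on the smaller side: {Pat, Carol, Iris, Eve, Mia} → Alice is next (Alice > Mia; Alice > Pat).
  Step 2: remaining {Pat, Carol, Iris, Eve, Mia}; on the smaller side: {Pat, Carol, Iris, Eve} → Mia is next (Mia > Pat).
  Step 3: remaining {Pat, Carol, Iris, Eve}; on the smaller side: {Carol, Iris, Eve} → Pat is next (Pat > Carol).
  Step 4: remaining {Carol, Iris, Eve}; on the smaller side: {Iris, Eve} → Carol is next (Carol > Eve).
  Step 5: remaining {Iris, Eve}; on the smaller side: {Iris} → Eve is next (Eve > Iris).
  Step 6: only Iris remains → lowest.
Final ranking (highest to lowest):

Alice > Mia > Pat > Carol > Eve > Iris


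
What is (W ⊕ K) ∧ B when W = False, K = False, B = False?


W = False, K = False, B = False
Step 1: W ⊕ K = False XOR False = False
Step 2: False ∧ B = False AND False = False
XOR true when exactly one of W,K is true; then AND with B.

False


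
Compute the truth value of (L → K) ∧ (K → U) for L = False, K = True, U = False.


L = False, K = True, U = False
Step 1: L → K is false only when L=True and K=False. Result: True
Step 2: K → U is false only when K=True and U=False. Result: False
Step 3: True ∧ False = False

False


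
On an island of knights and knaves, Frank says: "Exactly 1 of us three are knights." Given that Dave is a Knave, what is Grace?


Frank claims exactly 1 knights among Frank, Dave, Grace.
Given: Dave is a Knave.

Case 1: Frank is a Knight (tells truth)
  Then exactly 1 of the three are knights.
  Counting Frank, Dave: 1 knight(s) so far. Need 0 more → Grace = Knave.
Case 2: Frank is a Knave (lies)
  Then the count is NOT 1.
  If Grace = Knight, count = 1 = 1 → claim would be true, contradicts lie.
  If Grace = Knave, count = 0 ≠ 1 → lie confirmed ✓

Grace is a Knave.

Knave


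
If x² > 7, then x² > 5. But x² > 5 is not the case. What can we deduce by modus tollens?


Modus tollens: P → Q, ¬Q ⊢ ¬P
P: x² > 7
Q: x² > 5
We have P → Q and Q is false.
By modus tollens, P must be false.

It is not the case that x² > 7


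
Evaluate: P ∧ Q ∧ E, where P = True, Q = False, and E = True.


P = True, Q = False, E = True
Step 1: P ∧ Q = True AND False = False
Step 2: (False) ∧ E = (False) AND True = False
AND is true only when ALL operands are true.

False


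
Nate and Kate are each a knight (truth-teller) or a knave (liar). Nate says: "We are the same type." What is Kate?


Nate says: "We are the same type."
Case 1: Nate is a Knight (truth-teller)
  Statement is true → they ARE the same → Kate is also a Knight
Case 2: Nate is a Knave (liar)
  Statement is false → they are NOT the same → Kate is a Knight
In both cases, Kate is a Knight.

Knight


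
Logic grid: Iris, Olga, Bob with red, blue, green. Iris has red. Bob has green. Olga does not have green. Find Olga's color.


From clues:
  Bob → green
  Iris → red
By elimination, Olga gets the remaining.

blue


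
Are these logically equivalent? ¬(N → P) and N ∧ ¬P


Expression 1: ¬(N → P)
Expression 2: N ∧ ¬P
Truth table (N P | Expr1 Expr2):
  T T |   F     F
  T F |   T     T
  F T |   F     F
  F F |   F     F
All 4 rows agree, so the expressions are logically equivalent.

Yes


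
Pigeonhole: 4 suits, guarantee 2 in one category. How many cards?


Pigeonhole: to guarantee k in one of n categories, need (k-1)×n + 1.
k = 2, n = 4
Minimum = (2-1) × 4 + 1 = 1 × 4 + 1

5


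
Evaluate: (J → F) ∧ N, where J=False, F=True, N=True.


J = False, F = True, N = True
Expression: (J → F) ∧ N
Step 1: J → F = False → True (false only if J=True, F=False) = True
Step 2: (True) ∧ N = True AND True = True

True


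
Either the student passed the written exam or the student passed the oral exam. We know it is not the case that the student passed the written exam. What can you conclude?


Disjunctive syllogism: P ∨ Q, ¬P ⊢ Q
Disjunction: the student passed the written exam ∨ the student passed the oral exam
We know it is not the case that the student passed the written exam.
By disjunctive syllogism, the other disjunct must be true.

The student passed the oral exam


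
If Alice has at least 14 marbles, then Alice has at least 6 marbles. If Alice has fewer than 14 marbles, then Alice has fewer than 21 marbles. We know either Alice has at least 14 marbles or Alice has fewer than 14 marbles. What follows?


Constructive dilemma: (P → Q) ∧ (R → S), P ∨ R ⊢ Q ∨ S
Premise 1: Alice has at least 14 marbles → Alice has at least 6 marbles
Premise 2: Alice has fewer than 14 marbles → Alice has fewer than 21 marbles
Premise 3: Alice has at least 14 marbles ∨ Alice has fewer than 14 marbles
Case 1: Assuming Alice has at least 14 marbles, then by Premise 1, Alice has at least 6 marbles.
Case 2: Assuming Alice has fewer than 14 marbles, then by Premise 2, Alice has fewer than 21 marbles.
Since one of Alice has at least 14 marbles or Alice has fewer than 14 marbles must hold, we get Alice has at least 6 marbles or Alice has fewer than 21 marbles.

Alice has at least 6 marbles or Alice has fewer than 21 marbles.


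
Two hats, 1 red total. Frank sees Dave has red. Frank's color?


Total red = 1, Dave = red
Red accounted for: 1
Remaining for Frank: 0
Frank's hat is blue.

blue


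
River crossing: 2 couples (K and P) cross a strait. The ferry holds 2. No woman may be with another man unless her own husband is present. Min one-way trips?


Label couples K and P.
1. WK+WP → (far: WK,WP; near: HK,HP)
2. WK ←   (far: WP; near: HK,HP,WK)
3. HK+HP → (far: HK,HP,WP; near: WK)
4. HK ←   (far: HP,WP; near: HK,WK)  — HK returns, since WK is alone on near bank
5. HK+WK → (far: all four; near: empty)
Every state respects the constraint.
Minimum trips = 5

5


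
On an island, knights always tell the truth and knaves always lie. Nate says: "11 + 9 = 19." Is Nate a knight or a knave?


Statement: "11 + 9 = 19."
Actual: 11 + 9 = 20
Claimed: 19
Statement is FALSE → Nate lies → Knave

Knave


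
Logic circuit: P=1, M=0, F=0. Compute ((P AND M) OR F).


P AND M = 1&0 = 0
0 OR 0 = 0

0


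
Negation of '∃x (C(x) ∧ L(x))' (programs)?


Original: ∃x (C(x) ∧ L(x))
Rule: ¬∀→∃, ¬∃→∀, negate predicate.
Negation: ∀x (¬C(x) ∨ ¬L(x))

∀x (¬C(x) ∨ ¬L(x))


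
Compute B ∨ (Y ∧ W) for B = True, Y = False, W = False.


B = True, Y = False, W = False
Step 1: Y ∧ W = False AND False = False
Step 2: B ∨ False = True OR False = True
AND evaluated first (higher precedence); then OR applied.

True


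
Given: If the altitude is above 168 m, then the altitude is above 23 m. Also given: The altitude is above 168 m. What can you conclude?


Modus ponens: P → Q, P ⊢ Q
P: the altitude is above 168 m
Q: the altitude is above 23 m
We have P → Q and P is true.
By modus ponens, Q must be true.

The altitude is above 23 m


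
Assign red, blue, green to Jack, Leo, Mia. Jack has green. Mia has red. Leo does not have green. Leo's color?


From clues:
  Mia → red
  Jack → green
By elimination, Leo gets the remaining.

blue


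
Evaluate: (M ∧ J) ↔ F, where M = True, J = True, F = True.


M = True, J = True, F = True
Step 1: M ∧ J = True AND True = True
Step 2: (True) ↔ F: true when both sides have same truth value.
Result: True ↔ True = True

True


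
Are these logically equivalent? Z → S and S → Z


Expression 1: Z → S
Expression 2: S → Z
Truth table (Z S | Expr1 Expr2):
  T T |   T     T
  T F |   F     T   ← differ
  F T |   T     F   ← differ
  F F |   T     T
Counterexample: Z=T, S=F gives Expr1 = F but Expr2 = T, so the expressions are NOT logically equivalent.

No


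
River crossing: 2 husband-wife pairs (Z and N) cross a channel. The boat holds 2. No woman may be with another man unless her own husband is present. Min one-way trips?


Label couples Z and N.
1. WZ+WN → (far: WZ,WN; near: HZ,HN)
2. WZ ←   (far: WN; near: HZ,HN,WZ)
3. HZ+HN → (far: HZ,HN,WN; near: WZ)
4. HZ ←   (far: HN,WN; near: HZ,WZ)  — HZ returns, since WZ is alone on near bank
5. HZ+WZ → (far: all four; near: empty)
Every state respects the constraint.
Minimum trips = 5

5


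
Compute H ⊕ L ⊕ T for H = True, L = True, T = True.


H = True, L = True, T = True
Step 1: H ⊕ L = True XOR True = False
Step 2: False ⊕ T = False XOR True = True
XOR is true when an odd number of operands are true.

True


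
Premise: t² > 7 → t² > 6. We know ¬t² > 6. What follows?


Modus tollens: P → Q, ¬Q ⊢ ¬P
P: t² > 7
Q: t² > 6
We have P → Q and Q is false.
By modus tollens, P must be false.

It is not the case that t² > 7


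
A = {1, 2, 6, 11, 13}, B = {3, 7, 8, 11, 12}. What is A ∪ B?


A = {1, 2, 6, 11, 13}
B = {3, 7, 8, 11, 12}
Operation: union
All elements combined: 1, 2, 3, 6, 7, 8, 11, 12, 13

{1, 2, 3, 6, 7, 8, 11, 12, 13}


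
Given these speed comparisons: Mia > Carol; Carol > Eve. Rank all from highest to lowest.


Constraints: Mia > Carol; Carol > Eve
Method: at each step, the next-highest is the one remaining person who never appears on the smaller side of a constraint between remaining people.
  Step 1: remaining {Mia, Carol, Eve}; on the smaller side: {Carol, Eve} → Mia is next (Mia > Carol).
  Step 2: remaining {Carol, Eve}; on the smaller side: {Eve} → Carol is next (Carol > Eve).
  Step 3: only Eve remains → lowest.
Final ranking (highest to lowest):

Mia > Carol > Eve


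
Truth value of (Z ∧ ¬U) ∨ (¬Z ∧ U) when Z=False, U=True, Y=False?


Z = False, U = True, Y = False
Expression: (Z ∧ ¬U) ∨ (¬Z ∧ U)
Step 1: ¬U = NOT True = False
Step 2: Z ∧ ¬U = False AND False = False
Step 3: ¬Z = NOT False = True
Step 4: ¬Z ∧ U = True AND True = True
Step 5: (False) ∨ (True) = False OR True = True

True


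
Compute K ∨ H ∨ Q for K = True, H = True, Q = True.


K = True, H = True, Q = True
Step 1: K ∨ H = True OR True = True
Step 2: True ∨ Q = True OR True = True
OR is true when at least one operand is true.

True


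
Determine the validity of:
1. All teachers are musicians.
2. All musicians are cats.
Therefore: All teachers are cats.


Premise 1: All teachers are musicians.
Premise 2: All musicians are cats.
Conclusion: All teachers are cats.
Barbara syllogism (AAA-1): All A are B, All B are C → All A are C.
Middle term (musicians) distributed in premise 2.

Valid


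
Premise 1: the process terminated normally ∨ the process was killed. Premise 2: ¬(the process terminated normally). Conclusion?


Disjunctive syllogism: P ∨ Q, ¬P ⊢ Q
Disjunction: the process terminated normally ∨ the process was killed
We know it is not the case that the process terminated normally.
By disjunctive syllogism, the other disjunct must be true.

The process was killed


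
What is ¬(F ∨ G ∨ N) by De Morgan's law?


De Morgan's law: ¬(P ∨ Q ∨ R) ≡ ¬P ∧ ¬Q ∧ ¬R
¬(F ∨ G ∨ N) = ¬F ∧ ¬G ∧ ¬N

¬F ∧ ¬G ∧ ¬N


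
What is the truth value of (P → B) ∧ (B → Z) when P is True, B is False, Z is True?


P = True, B = False, Z = True
Step 1: P → B is false only when P=True and B=False. Result: False
Step 2: B → Z is false only when B=True and Z=False. Result: True
Step 3: False ∧ True = False

False


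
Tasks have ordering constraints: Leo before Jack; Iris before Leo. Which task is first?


Constraints: Leo before Jack; Iris before Leo
The first task can have nothing scheduled before it, so it must never appear on the right of a 'before'.
Tasks appearing after some 'before': Jack, Leo.
The only task not in that list is Iris → it is first.

Iris


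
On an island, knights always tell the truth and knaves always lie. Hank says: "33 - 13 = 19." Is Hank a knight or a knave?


Statement: "33 - 13 = 19."
Actual: 33 - 13 = 20
Claimed: 19
Statement is FALSE → Hank lies → Knave

Knave


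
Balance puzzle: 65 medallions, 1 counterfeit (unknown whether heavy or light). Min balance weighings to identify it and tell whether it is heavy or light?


Let n = 65. 130 possibilities (n medallions × lighter/heavier); each weighing has 3 outcomes.
Bound for k weighings: say the first weighing puts j medallions on each pan. If it tips, the 2j weighed medallions remain suspects (each with a known direction) and k-1 weighings give 3^(k-1) outcomes; 3^(k-1) is odd, so 2j ≤ 3^(k-1) - 1. If it balances, the n - 2j unweighed medallions remain with direction unknown: 2(n - 2j) ≤ 3^(k-1) - 1 by the same parity argument. Adding, n ≤ (3^(k-1) - 1) + (3^(k-1) - 1)/2 = (3^k - 3)/2, and the classical three-group strategy achieves this (3 medallions in 2 weighings, 12 in 3, 39 in 4, 120 in 5).
So we need the smallest k with (3^k - 3)/2 ≥ 65.
k = 4: (3^4 - 3)/2 = 39 < 65 ✗
k = 5: (3^5 - 3)/2 = 120 ≥ 65 ✓

5


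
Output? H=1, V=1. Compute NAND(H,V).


H AND V = 1
NOT(1) = 0

0


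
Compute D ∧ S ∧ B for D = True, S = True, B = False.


D = True, S = True, B = False
Step 1: D ∧ S = True AND True = True
Step 2: (True) ∧ B = (True) AND False = False
AND is true only when ALL operands are true.

False


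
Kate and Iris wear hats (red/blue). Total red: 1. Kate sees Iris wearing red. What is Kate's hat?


Total red = 1, Iris = red
Red accounted for: 1
Remaining for Kate: 0
Kate's hat is blue.

blue


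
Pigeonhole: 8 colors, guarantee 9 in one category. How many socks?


Pigeonhole: to guarantee k in one of n categories, need (k-1)×n + 1.
k = 9, n = 8
Minimum = (9-1) × 8 + 1 = 8 × 8 + 1

65


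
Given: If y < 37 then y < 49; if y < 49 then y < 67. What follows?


Hypothetical syllogism: P → Q, Q → R ⊢ P → R
Premise 1: y < 37 → y < 49
Premise 2: y < 49 → y < 67
Chain the implications: the middle term (y < 49) links the two.
Conclusion: If y < 37, then y < 67.

If y < 37, then y < 67.


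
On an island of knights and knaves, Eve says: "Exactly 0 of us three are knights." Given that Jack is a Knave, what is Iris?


Eve claims exactly 0 knights among Eve, Jack, Iris.
Given: Jack is a Knave.

Case 1: Eve is a Knight (tells truth)
  Then exactly 0 of the three are knights.
  Counting Eve, Jack: 1 knight(s) so far. Need -1 more → impossible.
Case 2: Eve is a Knave (lies)
  Then the count is NOT 0.
  If Iris = Knave, count = 0 = 0 → claim would be true, contradicts lie.
  If Iris = Knight, count = 1 ≠ 0 → lie confirmed ✓

Iris is a Knight.

Knight


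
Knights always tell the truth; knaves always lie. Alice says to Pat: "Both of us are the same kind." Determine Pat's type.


Alice says: "Both of us are the same kind."
Case 1: Alice is a Knight (truth-teller)
  Statement is true → they ARE the same → Pat is also a Knight
Case 2: Alice is a Knave (liar)
  Statement is false → they are NOT the same → Pat is a Knight
In both cases, Pat is a Knight.

Knight


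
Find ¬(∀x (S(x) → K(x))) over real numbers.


Original: ∀x (S(x) → K(x))
Rule: ¬∀→∃, ¬∃→∀, negate predicate.
Negation: ∃x (S(x) ∧ ¬K(x))

∃x (S(x) ∧ ¬K(x))


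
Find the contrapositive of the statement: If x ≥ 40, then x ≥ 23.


Original: If x ≥ 40, then x ≥ 23
Contrapositive: If ¬Q, then ¬P
Negate Q: not (x ≥ 23)
Negate P: not (x ≥ 40)

If not (x ≥ 23), then not (x ≥ 40).


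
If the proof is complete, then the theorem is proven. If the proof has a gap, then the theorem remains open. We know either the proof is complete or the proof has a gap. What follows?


Constructive dilemma: (P → Q) ∧ (R → S), P ∨ R ⊢ Q ∨ S
Premise 1: the proof is complete → the theorem is proven
Premise 2: the proof has a gap → the theorem remains open
Premise 3: the proof is complete ∨ the proof has a gap
Case 1: Assuming the proof is complete, then by Premise 1, the theorem is proven.
Case 2: Assuming the proof has a gap, then by Premise 2, the theorem remains open.
Since one of the proof is complete or the proof has a gap must hold, we get the theorem is proven or the theorem remains open.

The theorem is proven or the theorem remains open.


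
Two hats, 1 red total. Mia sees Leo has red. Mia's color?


Total red = 1, Leo = red
Red accounted for: 1
Remaining for Mia: 0
Mia's hat is blue.

blue


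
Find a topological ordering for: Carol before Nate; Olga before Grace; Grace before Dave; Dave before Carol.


Constraints: Carol before Nate; Olga before Grace; Grace before Dave; Dave before Carol
Method: repeatedly schedule the remaining task that has no remaining task required before it.
  Step 1: remaining {Nate, Grace, Olga, Carol, Dave}; every task except Olga still has a predecessor pending → schedule Olga.
  Step 2: remaining {Nate, Grace, Carol, Dave}; every task except Grace still has a predecessor pending → schedule Grace.
  Step 3: remaining {Nate, Carol, Dave}; every task except Dave still has a predecessor pending → schedule Dave.
  Step 4: remaining {Nate, Carol}; every task except Carol still has a predecessor pending → schedule Carol.
  Step 5: only Nate remains → schedule Nate.
Resulting order:

Olga → Grace → Dave → Carol → Nate


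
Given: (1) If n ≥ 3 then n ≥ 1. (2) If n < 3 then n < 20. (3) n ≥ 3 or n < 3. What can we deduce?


Constructive dilemma: (P → Q) ∧ (R → S), P ∨ R ⊢ Q ∨ S
Premise 1: n ≥ 3 → n ≥ 1
Premise 2: n < 3 → n < 20
Premise 3: n ≥ 3 ∨ n < 3
Case 1: Assuming n ≥ 3, then by Premise 1, n ≥ 1.
Case 2: Assuming n < 3, then by Premise 2, n < 20.
Since one of n ≥ 3 or n < 3 must hold, we get n ≥ 1 or n < 20.

n ≥ 1 or n < 20.


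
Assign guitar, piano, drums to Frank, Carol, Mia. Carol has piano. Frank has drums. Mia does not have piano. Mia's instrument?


From clues:
  Carol → piano
  Frank → drums
By elimination, Mia gets the remaining.

guitar


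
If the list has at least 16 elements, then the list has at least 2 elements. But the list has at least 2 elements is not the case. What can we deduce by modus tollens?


Modus tollens: P → Q, ¬Q ⊢ ¬P
P: the list has at least 16 elements
Q: the list has at least 2 elements
We have P → Q and Q is false.
By modus tollens, P must be false.

It is not the case that the list has at least 16 elements


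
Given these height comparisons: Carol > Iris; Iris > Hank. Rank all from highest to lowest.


Constraints: Carol > Iris; Iris > Hank
Method: at each step, the next-highest is the one remaining person who never appears on the smaller side of a constraint between remaining people.
  Step 1: remaining {Carol, Iris, Hank}; on the smaller side: {Iris, Hank} → Carol is next (Carol > Iris).
  Step 2: remaining {Iris, Hank}; on the smaller side: {Hank} → Iris is next (Iris > Hank).
  Step 3: only Hank remains → lowest.
Final ranking (highest to lowest):

Carol > Iris > Hank


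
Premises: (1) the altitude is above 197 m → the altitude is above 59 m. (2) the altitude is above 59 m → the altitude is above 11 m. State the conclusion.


Hypothetical syllogism: P → Q, Q → R ⊢ P → R
Premise 1: the altitude is above 197 m → the altitude is above 59 m
Premise 2: the altitude is above 59 m → the altitude is above 11 m
Chain the implications: the middle term (the altitude is above 59 m) links the two.
Conclusion: If the altitude is above 197 m, then the altitude is above 11 m.

If the altitude is above 197 m, then the altitude is above 11 m.


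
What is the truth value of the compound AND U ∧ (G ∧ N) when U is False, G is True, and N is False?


U = False, G = True, N = False
Step 1: G ∧ N = True AND False = False
Step 2: U ∧ False = False AND False = False
AND is true only when ALL operands are true.

False


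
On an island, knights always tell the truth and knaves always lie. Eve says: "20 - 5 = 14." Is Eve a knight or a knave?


Statement: "20 - 5 = 14."
Actual: 20 - 5 = 15
Claimed: 14
Statement is FALSE → Eve lies → Knave

Knave


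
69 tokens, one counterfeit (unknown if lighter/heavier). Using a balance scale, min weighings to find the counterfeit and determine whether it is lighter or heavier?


Let n = 69. 138 possibilities (n tokens × lighter/heavier); each weighing has 3 outcomes.
Bound for k weighings: say the first weighing puts j tokens on each pan. If it tips, the 2j weighed tokens remain suspects (each with a known direction) and k-1 weighings give 3^(k-1) outcomes; 3^(k-1) is odd, so 2j ≤ 3^(k-1) - 1. If it balances, the n - 2j unweighed tokens remain with direction unknown: 2(n - 2j) ≤ 3^(k-1) - 1 by the same parity argument. Adding, n ≤ (3^(k-1) - 1) + (3^(k-1) - 1)/2 = (3^k - 3)/2, and the classical three-group strategy achieves this (3 tokens in 2 weighings, 12 in 3, 39 in 4, 120 in 5).
So we need the smallest k with (3^k - 3)/2 ≥ 69.
k = 4: (3^4 - 3)/2 = 39 < 69 ✗
k = 5: (3^5 - 3)/2 = 120 ≥ 69 ✓

5


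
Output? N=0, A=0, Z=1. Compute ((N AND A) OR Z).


N AND A = 0&0 = 0
0 OR 1 = 1

1


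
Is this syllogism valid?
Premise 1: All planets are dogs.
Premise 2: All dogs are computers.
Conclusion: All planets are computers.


Premise 1: All planets are dogs.
Premise 2: All dogs are computers.
Conclusion: All planets are computers.
Barbara syllogism (AAA-1): All A are B, All B are C → All A are C.
Middle term (dogs) distributed in premise 2.

Valid


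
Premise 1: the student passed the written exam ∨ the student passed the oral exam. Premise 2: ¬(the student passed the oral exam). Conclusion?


Disjunctive syllogism: P ∨ Q, ¬P ⊢ Q
Disjunction: the student passed the written exam ∨ the student passed the oral exam
We know it is not the case that the student passed the oral exam.
By disjunctive syllogism, the other disjunct must be true.

The student passed the written exam


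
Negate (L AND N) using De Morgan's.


De Morgan's law: ¬(P ∧ Q) ≡ ¬P ∨ ¬Q
¬(L ∧ N) = ¬L ∨ ¬N

¬L ∨ ¬N


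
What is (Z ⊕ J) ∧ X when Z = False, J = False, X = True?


Z = False, J = False, X = True
Step 1: Z ⊕ J = False XOR False = False
Step 2: False ∧ X = False AND True = False
XOR true when exactly one of Z,J is true; then AND with X.

False


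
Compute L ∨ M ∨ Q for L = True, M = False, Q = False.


L = True, M = False, Q = False
Step 1: L ∨ M = True OR False = True
Step 2: True ∨ Q = True OR False = True
OR is true when at least one operand is true.

True


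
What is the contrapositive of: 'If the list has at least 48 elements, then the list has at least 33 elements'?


Original: If the list has at least 48 elements, then the list has at least 33 elements
Contrapositive: If ¬Q, then ¬P
Negate Q: not (the list has at least 33 elements)
Negate P: not (the list has at least 48 elements)

If not (the list has at least 33 elements), then not (the list has at least 48 elements).


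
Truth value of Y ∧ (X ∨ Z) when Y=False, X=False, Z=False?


Y = False, X = False, Z = False
Expression: Y ∧ (X ∨ Z)
Step 1: X ∨ Z = False OR False = False
Step 2: Y ∧ (False) = False AND False = False

False


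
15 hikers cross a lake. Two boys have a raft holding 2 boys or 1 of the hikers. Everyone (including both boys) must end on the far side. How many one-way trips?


Per crossing of one of the hikers: boys→, one←, one of the hikers→, one← = 4 trips
15 × 4 = 60, + 1 final boys→ = 61
Minimum trips = 61

61


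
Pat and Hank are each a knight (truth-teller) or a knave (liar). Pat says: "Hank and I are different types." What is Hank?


Pat says: "Hank and I are different types."
Case 1: Pat is a Knight (truth-teller)
  Statement is true → they ARE different → Hank is a Knave
Case 2: Pat is a Knave (liar)
  Statement is false → they are NOT different → Hank is a Knave
In both cases, Hank is a Knave.

Knave


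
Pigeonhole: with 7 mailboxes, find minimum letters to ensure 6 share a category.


Pigeonhole: to guarantee k in one of n categories, need (k-1)×n + 1.
k = 6, n = 7
Minimum = (6-1) × 7 + 1 = 5 × 7 + 1

36


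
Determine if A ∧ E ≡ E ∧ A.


Expression 1: A ∧ E
Expression 2: E ∧ A
Truth table (A E | Expr1 Expr2):
  T T |   T     T
  T F |   F     F
  F T |   F     F
  F F |   F     F
All 4 rows agree, so the expressions are logically equivalent.

Yes


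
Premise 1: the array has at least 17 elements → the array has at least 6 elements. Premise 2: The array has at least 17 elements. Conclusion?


Modus ponens: P → Q, P ⊢ Q
P: the array has at least 17 elements
Q: the array has at least 6 elements
We have P → Q and P is true.
By modus ponens, Q must be true.

The array has at least 6 elements


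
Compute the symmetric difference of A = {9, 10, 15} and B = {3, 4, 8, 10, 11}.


A = {9, 10, 15}
B = {3, 4, 8, 10, 11}
Operation: symmetric difference
In A only: [9, 15], in B only: [3, 4, 8, 11]

{3, 4, 8, 9, 11, 15}


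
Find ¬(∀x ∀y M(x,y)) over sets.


Original: ∀x ∀y M(x,y)
Rule: ¬∀→∃, ¬∃→∀, negate predicate.
Negation: ∃x ∃y ¬M(x,y)

∃x ∃y ¬M(x,y)


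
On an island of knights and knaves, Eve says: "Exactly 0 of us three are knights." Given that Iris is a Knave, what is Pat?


Eve claims exactly 0 knights among Eve, Iris, Pat.
Given: Iris is a Knave.

Case 1: Eve is a Knight (tells truth)
  Then exactly 0 of the three are knights.
  Counting Eve, Iris: 1 knight(s) so far. Need -1 more → impossible.
Case 2: Eve is a Knave (lies)
  Then the count is NOT 0.
  If Pat = Knave, count = 0 = 0 → claim would be true, contradicts lie.
  If Pat = Knight, count = 1 ≠ 0 → lie confirmed ✓

Pat is a Knight.

Knight


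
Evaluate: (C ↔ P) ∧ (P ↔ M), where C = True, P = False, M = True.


C = True, P = False, M = True
Step 1: C ↔ P is true when C and P have the same value. Result: False
Step 2: P ↔ M is true when P and M have the same value. Result: False
Step 3: False ∧ False = False

False


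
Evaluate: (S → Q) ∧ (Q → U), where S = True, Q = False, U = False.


S = True, Q = False, U = False
Step 1: S → Q is false only when S=True and Q=False. Result: False
Step 2: Q → U is false only when Q=True and U=False. Result: True
Step 3: False ∧ True = False

False
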